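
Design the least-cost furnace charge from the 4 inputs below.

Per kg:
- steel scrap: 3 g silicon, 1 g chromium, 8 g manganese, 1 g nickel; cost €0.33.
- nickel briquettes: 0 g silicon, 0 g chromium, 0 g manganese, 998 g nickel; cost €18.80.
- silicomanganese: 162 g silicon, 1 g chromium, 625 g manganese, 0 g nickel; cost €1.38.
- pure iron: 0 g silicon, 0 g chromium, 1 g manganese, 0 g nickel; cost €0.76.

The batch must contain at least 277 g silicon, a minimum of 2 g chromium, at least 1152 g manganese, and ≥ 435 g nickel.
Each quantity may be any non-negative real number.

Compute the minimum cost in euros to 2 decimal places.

Set it up as a linear program. Let x1 = kg of steel scrap, x2 = kg of nickel briquettes, x3 = kg of silicomanganese, x4 = kg of pure iron.
Minimize 0.33x1 + 18.8x2 + 1.38x3 + 0.76x4 s.t.:
  3x1 + 162x3 ≥ 277   (silicon)
  1x1 + 1x3 ≥ 2   (chromium)
  8x1 + 625x3 + 1x4 ≥ 1152   (manganese)
  1x1 + 998x2 ≥ 435   (nickel)
  x1, x2, x3, x4 ≥ 0.
The cheapest feasible vertex uses only steel scrap, nickel briquettes, silicomanganese; pure iron is not used. Binding constraints: chromium, manganese, nickel.
Solving gives x1 = 0.1588, x2 = 0.4357, x3 = 1.841.
Cost = 0.33·0.1588 + 18.8·0.4357 + 1.38·1.841 = 10.7841.

€10.78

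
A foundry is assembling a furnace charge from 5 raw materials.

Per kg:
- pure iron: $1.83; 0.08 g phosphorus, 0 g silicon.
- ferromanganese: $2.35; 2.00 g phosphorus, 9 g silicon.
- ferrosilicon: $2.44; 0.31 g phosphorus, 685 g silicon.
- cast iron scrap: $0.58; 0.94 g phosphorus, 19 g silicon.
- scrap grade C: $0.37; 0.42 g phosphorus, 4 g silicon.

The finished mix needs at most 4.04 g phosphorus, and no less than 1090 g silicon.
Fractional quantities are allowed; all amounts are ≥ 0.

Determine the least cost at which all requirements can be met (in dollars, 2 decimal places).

$3.88

This is a linear program. Let x1 = kg of pure iron, x2 = kg of ferromanganese, x3 = kg of ferrosilicon, x4 = kg of cast iron scrap, x5 = kg of scrap grade C.
Minimise 1.83x1 + 2.35x2 + 2.44x3 + 0.58x4 + 0.37x5 s.t.:
  0.08x1 + 2x2 + 0.31x3 + 0.94x4 + 0.42x5 ≤ 4.04   (phosphorus)
  9x2 + 685x3 + 19x4 + 4x5 ≥ 1090   (silicon)
  x1, x2, x3, x4, x5 ≥ 0.
At the optimum only ferrosilicon is positive (pure iron, ferromanganese, cast iron scrap, scrap grade C = 0). The silicon requirement is met with equality.
That vertex is x3 = 1.591.
Total cost: 2.44·1.591 = 3.8820.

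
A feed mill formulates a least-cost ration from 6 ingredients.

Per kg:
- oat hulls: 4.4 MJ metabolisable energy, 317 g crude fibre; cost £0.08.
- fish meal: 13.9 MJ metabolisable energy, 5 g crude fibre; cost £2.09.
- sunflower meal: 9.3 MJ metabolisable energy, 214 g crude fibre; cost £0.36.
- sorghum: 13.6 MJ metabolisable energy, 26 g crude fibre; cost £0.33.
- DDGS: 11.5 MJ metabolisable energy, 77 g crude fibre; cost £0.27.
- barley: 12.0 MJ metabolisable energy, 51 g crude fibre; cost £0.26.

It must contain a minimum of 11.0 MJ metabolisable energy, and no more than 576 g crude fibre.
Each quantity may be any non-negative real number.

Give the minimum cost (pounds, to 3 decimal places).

This is a linear program. Let x1 = kg of oat hulls, x2 = kg of fish meal, x3 = kg of sunflower meal, x4 = kg of sorghum, x5 = kg of DDGS, x6 = kg of barley.
min 0.08x1 + 2.09x2 + 0.36x3 + 0.33x4 + 0.27x5 + 0.26x6 subject to:
  4.4x1 + 13.9x2 + 9.3x3 + 13.6x4 + 11.5x5 + 12x6 ≥ 11   (metabolisable energy)
  317x1 + 5x2 + 214x3 + 26x4 + 77x5 + 51x6 ≤ 576   (crude fibre)
  x1, x2, x3, x4, x5, x6 ≥ 0.
At the optimum only oat hulls, barley are positive (fish meal, sunflower meal, sorghum, DDGS = 0). The metabolisable energy and crude fibre requirements are met with equality.
Solving gives x1 = 1.774, x6 = 0.2661.
Cost = 0.08·1.774 + 0.26·0.2661 = 0.21111.

£0.211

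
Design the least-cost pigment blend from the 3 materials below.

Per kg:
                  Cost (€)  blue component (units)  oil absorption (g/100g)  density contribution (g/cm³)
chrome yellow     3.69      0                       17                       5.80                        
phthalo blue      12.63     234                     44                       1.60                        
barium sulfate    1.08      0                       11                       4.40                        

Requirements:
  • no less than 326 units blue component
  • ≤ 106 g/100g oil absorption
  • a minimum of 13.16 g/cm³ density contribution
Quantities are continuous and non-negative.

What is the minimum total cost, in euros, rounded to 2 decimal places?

€20.28

Set it up as a linear program. Let x1 = kg of chrome yellow, x2 = kg of phthalo blue, x3 = kg of barium sulfate.
Minimise 3.69x1 + 12.63x2 + 1.08x3 s.t.:
  234x2 ≥ 326   (blue component)
  17x1 + 44x2 + 11x3 ≤ 106   (oil absorption)
  5.8x1 + 1.6x2 + 4.4x3 ≥ 13.16   (density contribution)
  x1, x2, x3 ≥ 0.
At the optimum only phthalo blue, barium sulfate are positive (chrome yellow = 0). The blue component and density contribution requirements are met with equality.
So phthalo blue = 1.393 kg, barium sulfate = 2.484 kg.
Total cost: 12.63·1.393 + 1.08·2.484 = 20.2763.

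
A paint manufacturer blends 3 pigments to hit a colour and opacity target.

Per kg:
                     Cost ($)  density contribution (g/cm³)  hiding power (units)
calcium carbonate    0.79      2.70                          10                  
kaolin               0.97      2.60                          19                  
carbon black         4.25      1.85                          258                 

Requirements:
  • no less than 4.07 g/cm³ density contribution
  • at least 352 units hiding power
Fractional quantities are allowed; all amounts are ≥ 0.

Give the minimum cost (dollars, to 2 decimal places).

$6.17

Set it up as a linear program. Let x1 = kg of calcium carbonate, x2 = kg of kaolin, x3 = kg of carbon black.
Minimise 0.79x1 + 0.97x2 + 4.25x3 with:
  2.7x1 + 2.6x2 + 1.85x3 ≥ 4.07   (density contribution)
  10x1 + 19x2 + 258x3 ≥ 352   (hiding power)
  x1, x2, x3 ≥ 0.
At the optimum only calcium carbonate, carbon black are positive (kaolin = 0). The density contribution and hiding power requirements are met with equality.
Solving gives x1 = 0.5882, x3 = 1.342.
Hence cost = 0.79·0.5882 + 4.25·1.342 = $6.1682.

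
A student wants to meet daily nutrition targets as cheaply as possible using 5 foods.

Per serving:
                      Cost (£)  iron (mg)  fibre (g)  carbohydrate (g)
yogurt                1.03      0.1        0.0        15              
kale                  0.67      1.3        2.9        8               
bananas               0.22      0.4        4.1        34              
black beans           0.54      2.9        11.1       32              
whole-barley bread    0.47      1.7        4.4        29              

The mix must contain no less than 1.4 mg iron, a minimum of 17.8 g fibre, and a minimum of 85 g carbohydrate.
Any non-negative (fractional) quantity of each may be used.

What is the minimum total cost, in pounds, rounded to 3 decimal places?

Set it up as a linear program. Let x1 = servings of yogurt, x2 = servings of kale, x3 = servings of bananas, x4 = servings of black beans, x5 = servings of whole-barley bread.
Minimise 1.03x1 + 0.67x2 + 0.22x3 + 0.54x4 + 0.47x5 subject to:
  0.1x1 + 1.3x2 + 0.4x3 + 2.9x4 + 1.7x5 ≥ 1.4   (iron)
  2.9x2 + 4.1x3 + 11.1x4 + 4.4x5 ≥ 17.8   (fibre)
  15x1 + 8x2 + 34x3 + 32x4 + 29x5 ≥ 85   (carbohydrate)
  x1, x2, x3, x4, x5 ≥ 0.
At the optimum only bananas, black beans are positive (yogurt, kale, whole-barley bread = 0). The fibre and carbohydrate requirements are met with equality.
Solving gives x3 = 1.519, x4 = 1.043.
Total cost: 0.22·1.519 + 0.54·1.043 = 0.89740.

£0.897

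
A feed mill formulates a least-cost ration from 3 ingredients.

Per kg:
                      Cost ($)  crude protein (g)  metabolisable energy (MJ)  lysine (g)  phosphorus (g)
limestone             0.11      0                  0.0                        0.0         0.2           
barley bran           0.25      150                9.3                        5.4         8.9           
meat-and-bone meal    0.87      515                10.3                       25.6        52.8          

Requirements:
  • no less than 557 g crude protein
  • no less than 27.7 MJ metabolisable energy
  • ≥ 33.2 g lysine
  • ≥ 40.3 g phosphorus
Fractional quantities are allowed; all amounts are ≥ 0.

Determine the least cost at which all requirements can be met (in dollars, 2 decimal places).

This is a linear program. Let x1 = kg of limestone, x2 = kg of barley bran, x3 = kg of meat-and-bone meal.
min 0.11x1 + 0.25x2 + 0.87x3 s.t.:
  150x2 + 515x3 ≥ 557   (crude protein)
  9.3x2 + 10.3x3 ≥ 27.7   (metabolisable energy)
  5.4x2 + 25.6x3 ≥ 33.2   (lysine)
  0.2x1 + 8.9x2 + 52.8x3 ≥ 40.3   (phosphorus)
  x1, x2, x3 ≥ 0.
The optimal basis is {barley bran, meat-and-bone meal}; limestone drops out. Binding constraints: metabolisable energy and lysine.
Solving gives x2 = 2.012, x3 = 0.8724.
Objective = 0.25·2.012 + 0.87·0.8724 = 1.2620.

$1.26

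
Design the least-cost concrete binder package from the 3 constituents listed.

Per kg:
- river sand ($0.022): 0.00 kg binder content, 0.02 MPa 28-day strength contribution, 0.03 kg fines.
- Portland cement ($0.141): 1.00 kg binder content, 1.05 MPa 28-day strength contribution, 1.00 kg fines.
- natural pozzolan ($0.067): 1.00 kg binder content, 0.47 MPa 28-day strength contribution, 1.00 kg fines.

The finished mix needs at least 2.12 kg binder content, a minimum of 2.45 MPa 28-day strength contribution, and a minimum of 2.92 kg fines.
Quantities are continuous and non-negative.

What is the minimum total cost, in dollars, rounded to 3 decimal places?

Let x1 = kg of river sand, x2 = kg of Portland cement, x3 = kg of natural pozzolan.
min 0.022x1 + 0.141x2 + 0.067x3 with:
  1x2 + 1x3 ≥ 2.12   (binder content)
  0.02x1 + 1.05x2 + 0.47x3 ≥ 2.45   (28-day strength contribution)
  0.03x1 + 1x2 + 1x3 ≥ 2.92   (fines)
  x1, x2, x3 ≥ 0.
The optimal basis is {Portland cement, natural pozzolan}; river sand drops out. Binding constraints: 28-day strength contribution and fines.
That vertex is x2 = 1.858, x3 = 1.062.
Hence cost = 0.141·1.858 + 0.067·1.062 = $0.33313.

$0.333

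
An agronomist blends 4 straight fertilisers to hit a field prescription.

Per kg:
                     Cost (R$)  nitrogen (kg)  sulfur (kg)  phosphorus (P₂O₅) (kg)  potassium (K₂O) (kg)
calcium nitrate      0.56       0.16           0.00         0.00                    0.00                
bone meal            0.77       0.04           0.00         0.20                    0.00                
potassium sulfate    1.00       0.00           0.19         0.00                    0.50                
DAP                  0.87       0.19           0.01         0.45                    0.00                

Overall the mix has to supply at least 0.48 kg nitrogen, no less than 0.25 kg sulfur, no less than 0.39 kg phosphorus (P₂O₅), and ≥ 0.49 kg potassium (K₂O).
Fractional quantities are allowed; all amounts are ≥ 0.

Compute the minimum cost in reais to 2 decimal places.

Treat it as an LP. Let x1 = kg of calcium nitrate, x2 = kg of bone meal, x3 = kg of potassium sulfate, x4 = kg of DAP.
min 0.56x1 + 0.77x2 + 1x3 + 0.87x4 s.t.:
  0.16x1 + 0.04x2 + 0.19x4 ≥ 0.48   (nitrogen)
  0.19x3 + 0.01x4 ≥ 0.25   (sulfur)
  0.2x2 + 0.45x4 ≥ 0.39   (phosphorus (P₂O₅))
  0.5x3 ≥ 0.49   (potassium (K₂O))
  x1, x2, x3, x4 ≥ 0.
The cheapest feasible vertex uses only calcium nitrate, potassium sulfate, DAP; bone meal is not used. Binding constraints: nitrogen, sulfur, phosphorus (P₂O₅).
That vertex is x1 = 1.971, x3 = 1.27, x4 = 0.8667.
Cost = 0.56·1.971 + 1·1.27 + 0.87·0.8667 = 3.1278.

R$3.13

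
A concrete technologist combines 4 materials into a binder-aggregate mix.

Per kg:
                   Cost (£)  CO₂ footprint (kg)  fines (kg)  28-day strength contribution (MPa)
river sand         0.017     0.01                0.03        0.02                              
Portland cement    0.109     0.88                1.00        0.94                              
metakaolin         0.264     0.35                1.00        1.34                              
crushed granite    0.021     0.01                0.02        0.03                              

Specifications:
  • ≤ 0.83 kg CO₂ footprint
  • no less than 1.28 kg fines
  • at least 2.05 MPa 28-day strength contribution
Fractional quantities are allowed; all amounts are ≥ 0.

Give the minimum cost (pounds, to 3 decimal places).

Let x1 = kg of river sand, x2 = kg of Portland cement, x3 = kg of metakaolin, x4 = kg of crushed granite.
Minimise 0.017x1 + 0.109x2 + 0.264x3 + 0.021x4 subject to:
  0.01x1 + 0.88x2 + 0.35x3 + 0.01x4 ≤ 0.83   (CO₂ footprint)
  0.03x1 + 1x2 + 1x3 + 0.02x4 ≥ 1.28   (fines)
  0.02x1 + 0.94x2 + 1.34x3 + 0.03x4 ≥ 2.05   (28-day strength contribution)
  x1, x2, x3, x4 ≥ 0.
The minimum-cost mix takes nothing from river sand, crushed granite — only Portland cement, metakaolin. Binding constraints: CO₂ footprint and 28-day strength contribution.
Solving gives x2 = 0.46424, x3 = 1.2042.
Objective = 0.109·0.46424 + 0.264·1.2042 = 0.36851.

£0.369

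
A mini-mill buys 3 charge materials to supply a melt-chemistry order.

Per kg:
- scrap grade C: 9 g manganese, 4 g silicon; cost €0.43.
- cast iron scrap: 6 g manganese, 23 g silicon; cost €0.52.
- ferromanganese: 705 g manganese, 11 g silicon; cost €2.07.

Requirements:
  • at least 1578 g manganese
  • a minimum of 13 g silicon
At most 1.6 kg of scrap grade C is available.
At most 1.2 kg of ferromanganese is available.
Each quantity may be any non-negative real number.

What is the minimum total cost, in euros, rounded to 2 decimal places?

Let x1 = kg of scrap grade C, x2 = kg of cast iron scrap, x3 = kg of ferromanganese.
Minimise 0.43x1 + 0.52x2 + 2.07x3 s.t.:
  9x1 + 6x2 + 705x3 ≥ 1578   (manganese)
  4x1 + 23x2 + 11x3 ≥ 13   (silicon)
  x1 ≤ 1.6
  x3 ≤ 1.2
  x1, x2, x3 ≥ 0.
All 3 inputs are positive at the optimum. Binding constraints: manganese, the scrap grade C cap, the ferromanganese cap.
That vertex is x1 = 1.6, x2 = 119.6, x3 = 1.2.
Cost = 0.43·1.6 + 0.52·119.6 + 2.07·1.2 = 65.3640.

€65.36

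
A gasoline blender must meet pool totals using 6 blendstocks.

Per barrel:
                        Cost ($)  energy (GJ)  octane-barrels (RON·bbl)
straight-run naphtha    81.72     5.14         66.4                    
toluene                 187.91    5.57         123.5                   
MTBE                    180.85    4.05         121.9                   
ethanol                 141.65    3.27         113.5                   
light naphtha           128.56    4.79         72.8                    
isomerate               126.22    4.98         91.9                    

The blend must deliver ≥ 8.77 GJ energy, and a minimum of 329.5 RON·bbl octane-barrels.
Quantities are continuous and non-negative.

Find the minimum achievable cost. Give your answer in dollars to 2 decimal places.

Treat it as an LP. Let x1 = barrels of straight-run naphtha, x2 = barrels of toluene, x3 = barrels of MTBE, x4 = barrels of ethanol, x5 = barrels of light naphtha, x6 = barrels of isomerate.
Minimise 81.72x1 + 187.91x2 + 180.85x3 + 141.65x4 + 128.56x5 + 126.22x6 with:
  5.14x1 + 5.57x2 + 4.05x3 + 3.27x4 + 4.79x5 + 4.98x6 ≥ 8.77   (energy)
  66.4x1 + 123.5x2 + 121.9x3 + 113.5x4 + 72.8x5 + 91.9x6 ≥ 329.5   (octane-barrels)
  x1, x2, x3, x4, x5, x6 ≥ 0.
The minimum-cost mix takes nothing from toluene, MTBE, ethanol, light naphtha, isomerate — only straight-run naphtha. The octane-barrels requirement is met with equality.
So straight-run naphtha = 4.9623 barrels.
Hence cost = 81.72·4.9623 = $405.5192.

$405.52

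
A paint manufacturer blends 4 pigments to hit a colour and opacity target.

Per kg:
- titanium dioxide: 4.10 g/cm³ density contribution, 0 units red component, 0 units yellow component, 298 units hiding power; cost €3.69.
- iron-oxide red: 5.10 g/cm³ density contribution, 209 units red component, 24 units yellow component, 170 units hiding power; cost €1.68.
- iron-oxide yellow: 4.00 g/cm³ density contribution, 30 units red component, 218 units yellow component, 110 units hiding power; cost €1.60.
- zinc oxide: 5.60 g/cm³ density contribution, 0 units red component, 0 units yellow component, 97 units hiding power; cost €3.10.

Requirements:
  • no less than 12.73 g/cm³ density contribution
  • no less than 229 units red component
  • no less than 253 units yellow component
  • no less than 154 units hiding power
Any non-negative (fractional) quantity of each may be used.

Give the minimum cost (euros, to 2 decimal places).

Treat it as an LP. Let x1 = kg of titanium dioxide, x2 = kg of iron-oxide red, x3 = kg of iron-oxide yellow, x4 = kg of zinc oxide.
min 3.69x1 + 1.68x2 + 1.6x3 + 3.1x4 subject to:
  4.1x1 + 5.1x2 + 4x3 + 5.6x4 ≥ 12.73   (density contribution)
  209x2 + 30x3 ≥ 229   (red component)
  24x2 + 218x3 ≥ 253   (yellow component)
  298x1 + 170x2 + 110x3 + 97x4 ≥ 154   (hiding power)
  x1, x2, x3, x4 ≥ 0.
The optimal basis is {iron-oxide red, iron-oxide yellow}; titanium dioxide, zinc oxide drop out. There the density contribution and yellow component constraints are tight.
That vertex is x2 = 1.736, x3 = 0.9695.
Hence cost = 1.68·1.736 + 1.6·0.9695 = €4.4677.

€4.47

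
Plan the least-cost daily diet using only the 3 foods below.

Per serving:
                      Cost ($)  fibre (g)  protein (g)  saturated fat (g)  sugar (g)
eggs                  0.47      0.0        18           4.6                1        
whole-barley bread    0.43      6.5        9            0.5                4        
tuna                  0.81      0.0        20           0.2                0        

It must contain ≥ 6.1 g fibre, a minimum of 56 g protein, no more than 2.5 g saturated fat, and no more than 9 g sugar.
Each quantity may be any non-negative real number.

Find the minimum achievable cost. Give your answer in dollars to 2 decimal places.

$2.24

Let x1 = servings of eggs, x2 = servings of whole-barley bread, x3 = servings of tuna.
min 0.47x1 + 0.43x2 + 0.81x3 with:
  6.5x2 ≥ 6.1   (fibre)
  18x1 + 9x2 + 20x3 ≥ 56   (protein)
  4.6x1 + 0.5x2 + 0.2x3 ≤ 2.5   (saturated fat)
  1x1 + 4x2 ≤ 9   (sugar)
  x1, x2, x3 ≥ 0.
All 3 inputs are positive at the optimum. Binding constraints: fibre, protein, saturated fat.
That vertex is x1 = 0.3519, x2 = 0.9385, x3 = 2.061.
Cost = 0.47·0.3519 + 0.43·0.9385 + 0.81·2.061 = 2.2384.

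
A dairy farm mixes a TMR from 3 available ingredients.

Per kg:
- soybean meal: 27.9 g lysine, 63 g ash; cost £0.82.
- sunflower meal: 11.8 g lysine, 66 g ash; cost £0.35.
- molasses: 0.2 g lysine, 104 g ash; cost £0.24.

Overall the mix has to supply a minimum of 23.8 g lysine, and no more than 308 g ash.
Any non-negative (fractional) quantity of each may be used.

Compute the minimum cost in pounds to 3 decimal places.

£0.699

Let x1 = kg of soybean meal, x2 = kg of sunflower meal, x3 = kg of molasses.
Minimise 0.82x1 + 0.35x2 + 0.24x3 s.t.:
  27.9x1 + 11.8x2 + 0.2x3 ≥ 23.8   (lysine)
  63x1 + 66x2 + 104x3 ≤ 308   (ash)
  x1, x2, x3 ≥ 0.
The optimal basis is {soybean meal}; sunflower meal, molasses drop out. There the lysine constraint is tight.
So soybean meal = 0.853 kg.
Total cost: 0.82·0.853 = 0.69946.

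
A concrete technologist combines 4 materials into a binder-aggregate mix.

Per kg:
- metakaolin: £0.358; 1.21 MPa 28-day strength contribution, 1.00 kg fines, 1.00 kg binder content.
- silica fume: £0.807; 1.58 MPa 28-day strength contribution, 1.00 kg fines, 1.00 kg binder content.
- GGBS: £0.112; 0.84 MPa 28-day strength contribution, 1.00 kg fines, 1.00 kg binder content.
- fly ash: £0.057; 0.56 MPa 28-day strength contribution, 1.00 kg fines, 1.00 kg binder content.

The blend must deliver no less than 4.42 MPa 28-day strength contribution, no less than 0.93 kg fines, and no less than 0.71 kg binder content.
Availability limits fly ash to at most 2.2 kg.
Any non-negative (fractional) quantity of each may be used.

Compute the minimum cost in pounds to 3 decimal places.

£0.550

Treat it as an LP. Let x1 = kg of metakaolin, x2 = kg of silica fume, x3 = kg of GGBS, x4 = kg of fly ash.
Minimise 0.358x1 + 0.807x2 + 0.112x3 + 0.057x4 s.t.:
  1.21x1 + 1.58x2 + 0.84x3 + 0.56x4 ≥ 4.42   (28-day strength contribution)
  1x1 + 1x2 + 1x3 + 1x4 ≥ 0.93   (fines)
  1x1 + 1x2 + 1x3 + 1x4 ≥ 0.71   (binder content)
  x4 ≤ 2.2
  x1, x2, x3, x4 ≥ 0.
At the optimum only GGBS, fly ash are positive (metakaolin, silica fume = 0). The 28-day strength contribution and the fly ash cap requirements are met with equality.
Solving gives x3 = 3.795, x4 = 2.2.
Total cost: 0.112·3.795 + 0.057·2.2 = 0.55044.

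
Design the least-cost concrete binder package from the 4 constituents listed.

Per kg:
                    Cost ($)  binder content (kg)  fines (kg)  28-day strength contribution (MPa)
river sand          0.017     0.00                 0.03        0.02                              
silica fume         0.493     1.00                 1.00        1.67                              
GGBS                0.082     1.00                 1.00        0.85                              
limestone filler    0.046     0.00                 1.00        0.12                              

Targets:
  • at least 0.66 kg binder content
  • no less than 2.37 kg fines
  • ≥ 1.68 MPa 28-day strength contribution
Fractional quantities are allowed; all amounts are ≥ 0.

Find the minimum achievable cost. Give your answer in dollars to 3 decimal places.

Set it up as a linear program. Let x1 = kg of river sand, x2 = kg of silica fume, x3 = kg of GGBS, x4 = kg of limestone filler.
Minimise 0.017x1 + 0.493x2 + 0.082x3 + 0.046x4 with:
  1x2 + 1x3 ≥ 0.66   (binder content)
  0.03x1 + 1x2 + 1x3 + 1x4 ≥ 2.37   (fines)
  0.02x1 + 1.67x2 + 0.85x3 + 0.12x4 ≥ 1.68   (28-day strength contribution)
  x1, x2, x3, x4 ≥ 0.
The optimal basis is {GGBS, limestone filler}; river sand, silica fume drop out. Binding constraints: fines and 28-day strength contribution.
Optimal quantities: GGBS = 1.912 kg, limestone filler = 0.4582 kg.
Hence cost = 0.082·1.912 + 0.046·0.4582 = $0.17786.

$0.178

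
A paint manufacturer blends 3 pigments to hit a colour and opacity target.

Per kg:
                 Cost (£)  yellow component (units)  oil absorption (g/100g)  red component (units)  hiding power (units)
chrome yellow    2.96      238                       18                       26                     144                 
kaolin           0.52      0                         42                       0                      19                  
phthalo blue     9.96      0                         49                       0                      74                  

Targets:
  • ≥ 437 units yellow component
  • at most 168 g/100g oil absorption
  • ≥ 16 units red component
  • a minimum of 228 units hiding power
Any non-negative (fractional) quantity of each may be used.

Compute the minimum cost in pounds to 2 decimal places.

Set it up as a linear program. Let x1 = kg of chrome yellow, x2 = kg of kaolin, x3 = kg of phthalo blue.
Minimise 2.96x1 + 0.52x2 + 9.96x3 with:
  238x1 ≥ 437   (yellow component)
  18x1 + 42x2 + 49x3 ≤ 168   (oil absorption)
  26x1 ≥ 16   (red component)
  144x1 + 19x2 + 74x3 ≥ 228   (hiding power)
  x1, x2, x3 ≥ 0.
At the optimum only chrome yellow is positive (kaolin, phthalo blue = 0). Binding constraint: yellow component.
That vertex is x1 = 1.836.
Total cost: 2.96·1.836 = 5.4346.

£5.43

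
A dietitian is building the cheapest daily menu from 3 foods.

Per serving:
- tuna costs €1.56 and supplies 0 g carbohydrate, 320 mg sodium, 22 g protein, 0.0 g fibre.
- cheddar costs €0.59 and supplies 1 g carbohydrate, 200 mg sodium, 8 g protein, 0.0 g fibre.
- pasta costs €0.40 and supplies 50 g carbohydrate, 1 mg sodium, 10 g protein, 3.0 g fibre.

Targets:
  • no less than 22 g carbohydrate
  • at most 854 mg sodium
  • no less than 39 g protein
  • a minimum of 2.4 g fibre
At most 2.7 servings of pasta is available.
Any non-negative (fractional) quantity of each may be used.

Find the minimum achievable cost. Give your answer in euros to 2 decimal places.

Let x1 = servings of tuna, x2 = servings of cheddar, x3 = servings of pasta.
Minimize 1.56x1 + 0.59x2 + 0.4x3 with:
  1x2 + 50x3 ≥ 22   (carbohydrate)
  320x1 + 200x2 + 1x3 ≤ 854   (sodium)
  22x1 + 8x2 + 10x3 ≥ 39   (protein)
  3x3 ≥ 2.4   (fibre)
  x3 ≤ 2.7
  x1, x2, x3 ≥ 0.
The cheapest feasible vertex uses only tuna, pasta; cheddar is not used. The protein and the pasta cap requirements are met with equality.
Solving gives x1 = 0.5455, x3 = 2.7.
Cost = 1.56·0.5455 + 0.4·2.7 = 1.9310.

€1.93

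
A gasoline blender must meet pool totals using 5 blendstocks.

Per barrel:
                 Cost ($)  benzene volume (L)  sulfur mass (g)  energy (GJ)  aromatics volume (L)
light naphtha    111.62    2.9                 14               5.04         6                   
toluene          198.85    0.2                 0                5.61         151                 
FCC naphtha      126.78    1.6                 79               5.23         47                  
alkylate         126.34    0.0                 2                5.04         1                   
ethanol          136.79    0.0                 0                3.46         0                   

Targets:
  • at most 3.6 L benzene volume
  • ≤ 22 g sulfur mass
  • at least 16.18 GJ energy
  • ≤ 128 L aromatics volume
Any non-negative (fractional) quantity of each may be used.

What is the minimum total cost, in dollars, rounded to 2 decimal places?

$387.32

Let x1 = barrels of light naphtha, x2 = barrels of toluene, x3 = barrels of FCC naphtha, x4 = barrels of alkylate, x5 = barrels of ethanol.
min 111.62x1 + 198.85x2 + 126.78x3 + 126.34x4 + 136.79x5 with:
  2.9x1 + 0.2x2 + 1.6x3 ≤ 3.6   (benzene volume)
  14x1 + 79x3 + 2x4 ≤ 22   (sulfur mass)
  5.04x1 + 5.61x2 + 5.23x3 + 5.04x4 + 3.46x5 ≥ 16.18   (energy)
  6x1 + 151x2 + 47x3 + 1x4 ≤ 128   (aromatics volume)
  x1, x2, x3, x4, x5 ≥ 0.
At the optimum only light naphtha, alkylate are positive (toluene, FCC naphtha, ethanol = 0). The benzene volume and energy requirements are met with equality.
Optimal quantities: light naphtha = 1.2414 barrels, alkylate = 1.9689 barrels.
Hence cost = 111.62·1.2414 + 126.34·1.9689 = $387.3159.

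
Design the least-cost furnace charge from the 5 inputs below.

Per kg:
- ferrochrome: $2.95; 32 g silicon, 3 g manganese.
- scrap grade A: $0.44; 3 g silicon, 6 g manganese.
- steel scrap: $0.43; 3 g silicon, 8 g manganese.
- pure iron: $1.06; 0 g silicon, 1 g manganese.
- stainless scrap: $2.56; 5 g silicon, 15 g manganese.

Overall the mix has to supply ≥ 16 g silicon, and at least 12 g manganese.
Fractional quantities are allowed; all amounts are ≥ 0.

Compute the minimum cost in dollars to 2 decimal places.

$1.68

Let x1 = kg of ferrochrome, x2 = kg of scrap grade A, x3 = kg of steel scrap, x4 = kg of pure iron, x5 = kg of stainless scrap.
Minimize 2.95x1 + 0.44x2 + 0.43x3 + 1.06x4 + 2.56x5 subject to:
  32x1 + 3x2 + 3x3 + 5x5 ≥ 16   (silicon)
  3x1 + 6x2 + 8x3 + 1x4 + 15x5 ≥ 12   (manganese)
  x1, x2, x3, x4, x5 ≥ 0.
At the optimum only ferrochrome, steel scrap are positive (scrap grade A, pure iron, stainless scrap = 0). Binding constraints: silicon and manganese.
Solving gives x1 = 0.3725, x3 = 1.36.
Hence cost = 2.95·0.3725 + 0.43·1.36 = $1.6837.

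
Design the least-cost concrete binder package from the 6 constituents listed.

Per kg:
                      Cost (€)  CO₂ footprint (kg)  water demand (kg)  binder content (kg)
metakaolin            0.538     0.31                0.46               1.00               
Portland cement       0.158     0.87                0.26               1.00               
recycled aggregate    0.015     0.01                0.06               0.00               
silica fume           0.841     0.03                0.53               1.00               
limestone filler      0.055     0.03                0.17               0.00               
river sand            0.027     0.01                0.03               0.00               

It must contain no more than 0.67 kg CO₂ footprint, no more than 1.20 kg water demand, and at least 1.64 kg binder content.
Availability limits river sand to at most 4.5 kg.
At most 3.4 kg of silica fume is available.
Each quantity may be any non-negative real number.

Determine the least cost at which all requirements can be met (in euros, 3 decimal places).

€0.773

Let x1 = kg of metakaolin, x2 = kg of Portland cement, x3 = kg of recycled aggregate, x4 = kg of silica fume, x5 = kg of limestone filler, x6 = kg of river sand.
Minimise 0.538x1 + 0.158x2 + 0.015x3 + 0.841x4 + 0.055x5 + 0.027x6 s.t.:
  0.31x1 + 0.87x2 + 0.01x3 + 0.03x4 + 0.03x5 + 0.01x6 ≤ 0.67   (CO₂ footprint)
  0.46x1 + 0.26x2 + 0.06x3 + 0.53x4 + 0.17x5 + 0.03x6 ≤ 1.2   (water demand)
  1x1 + 1x2 + 1x4 ≥ 1.64   (binder content)
  x6 ≤ 4.5
  x4 ≤ 3.4
  x1, x2, x3, x4, x5, x6 ≥ 0.
The optimal basis is {metakaolin, Portland cement}; recycled aggregate, silica fume, limestone filler, river sand drop out. The CO₂ footprint and binder content requirements are met with equality.
Solving gives x1 = 1.3514, x2 = 0.28857.
Objective = 0.538·1.3514 + 0.158·0.28857 = 0.77265.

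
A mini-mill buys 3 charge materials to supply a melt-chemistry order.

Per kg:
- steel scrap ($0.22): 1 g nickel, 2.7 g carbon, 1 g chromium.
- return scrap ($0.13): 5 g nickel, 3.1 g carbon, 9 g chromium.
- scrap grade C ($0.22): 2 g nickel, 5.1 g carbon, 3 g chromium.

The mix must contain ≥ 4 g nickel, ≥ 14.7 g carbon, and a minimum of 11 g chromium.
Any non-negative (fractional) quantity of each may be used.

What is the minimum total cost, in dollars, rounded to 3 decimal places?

Let x1 = kg of steel scrap, x2 = kg of return scrap, x3 = kg of scrap grade C.
Minimize 0.22x1 + 0.13x2 + 0.22x3 with:
  1x1 + 5x2 + 2x3 ≥ 4   (nickel)
  2.7x1 + 3.1x2 + 5.1x3 ≥ 14.7   (carbon)
  1x1 + 9x2 + 3x3 ≥ 11   (chromium)
  x1, x2, x3 ≥ 0.
The optimal basis is {return scrap}; steel scrap, scrap grade C drop out. There the carbon constraint is tight.
So return scrap = 4.742 kg.
Hence cost = 0.13·4.742 = $0.61646.

$0.616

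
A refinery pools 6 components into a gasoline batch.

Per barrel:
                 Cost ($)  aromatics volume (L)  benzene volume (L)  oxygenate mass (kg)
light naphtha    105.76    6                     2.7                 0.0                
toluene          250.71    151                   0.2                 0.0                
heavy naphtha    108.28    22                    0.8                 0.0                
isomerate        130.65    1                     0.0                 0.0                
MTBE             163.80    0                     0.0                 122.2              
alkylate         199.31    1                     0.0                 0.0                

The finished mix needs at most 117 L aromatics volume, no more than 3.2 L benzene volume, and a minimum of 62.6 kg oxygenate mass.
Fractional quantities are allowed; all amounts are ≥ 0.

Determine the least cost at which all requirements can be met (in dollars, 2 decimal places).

Let x1 = barrels of light naphtha, x2 = barrels of toluene, x3 = barrels of heavy naphtha, x4 = barrels of isomerate, x5 = barrels of MTBE, x6 = barrels of alkylate.
Minimize 105.76x1 + 250.71x2 + 108.28x3 + 130.65x4 + 163.8x5 + 199.31x6 with:
  6x1 + 151x2 + 22x3 + 1x4 + 1x6 ≤ 117   (aromatics volume)
  2.7x1 + 0.2x2 + 0.8x3 ≤ 3.2   (benzene volume)
  122.2x5 ≥ 62.6   (oxygenate mass)
  x1, x2, x3, x4, x5, x6 ≥ 0.
The cheapest feasible vertex uses only MTBE; light naphtha, toluene, heavy naphtha, isomerate, alkylate are not used. There the oxygenate mass constraint is tight.
So MTBE = 0.5123 barrels.
Hence cost = 163.8·0.5123 = $83.9147.

$83.91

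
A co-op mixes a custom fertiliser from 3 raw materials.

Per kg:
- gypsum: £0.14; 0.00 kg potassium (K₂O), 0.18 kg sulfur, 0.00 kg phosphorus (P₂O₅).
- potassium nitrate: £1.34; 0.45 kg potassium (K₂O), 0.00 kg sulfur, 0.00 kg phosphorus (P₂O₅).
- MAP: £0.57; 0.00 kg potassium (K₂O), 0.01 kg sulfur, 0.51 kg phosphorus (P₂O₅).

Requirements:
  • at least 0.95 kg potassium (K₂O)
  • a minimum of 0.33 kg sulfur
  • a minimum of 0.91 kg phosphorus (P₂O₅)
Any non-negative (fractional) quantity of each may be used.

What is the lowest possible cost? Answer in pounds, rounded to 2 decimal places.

£4.09

Let x1 = kg of gypsum, x2 = kg of potassium nitrate, x3 = kg of MAP.
Minimize 0.14x1 + 1.34x2 + 0.57x3 s.t.:
  0.45x2 ≥ 0.95   (potassium (K₂O))
  0.18x1 + 0.01x3 ≥ 0.33   (sulfur)
  0.51x3 ≥ 0.91   (phosphorus (P₂O₅))
  x1, x2, x3 ≥ 0.
All 3 inputs are positive at the optimum. There the potassium (K₂O), sulfur, phosphorus (P₂O₅) constraints are tight.
So gypsum = 1.734 kg, potassium nitrate = 2.111 kg, MAP = 1.784 kg.
Cost = 0.14·1.734 + 1.34·2.111 + 0.57·1.784 = 4.0884.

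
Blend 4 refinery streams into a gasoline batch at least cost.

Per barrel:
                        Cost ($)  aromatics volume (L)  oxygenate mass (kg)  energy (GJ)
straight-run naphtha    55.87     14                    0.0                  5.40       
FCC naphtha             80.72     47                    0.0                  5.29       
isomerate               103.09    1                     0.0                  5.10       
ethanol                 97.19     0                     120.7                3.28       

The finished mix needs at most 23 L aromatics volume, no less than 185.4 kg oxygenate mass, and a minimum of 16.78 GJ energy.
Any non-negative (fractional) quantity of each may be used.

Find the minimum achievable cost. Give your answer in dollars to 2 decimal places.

$301.41

Let x1 = barrels of straight-run naphtha, x2 = barrels of FCC naphtha, x3 = barrels of isomerate, x4 = barrels of ethanol.
Minimise 55.87x1 + 80.72x2 + 103.09x3 + 97.19x4 subject to:
  14x1 + 47x2 + 1x3 ≤ 23   (aromatics volume)
  120.7x4 ≥ 185.4   (oxygenate mass)
  5.4x1 + 5.29x2 + 5.1x3 + 3.28x4 ≥ 16.78   (energy)
  x1, x2, x3, x4 ≥ 0.
At the optimum only straight-run naphtha, isomerate, ethanol are positive (FCC naphtha = 0). Binding constraints: aromatics volume, oxygenate mass, energy.
Optimal quantities: straight-run naphtha = 1.5994 barrels, isomerate = 0.60886 barrels, ethanol = 1.536 barrels.
Cost = 55.87·1.5994 + 103.09·0.60886 + 97.19·1.536 = 301.4097.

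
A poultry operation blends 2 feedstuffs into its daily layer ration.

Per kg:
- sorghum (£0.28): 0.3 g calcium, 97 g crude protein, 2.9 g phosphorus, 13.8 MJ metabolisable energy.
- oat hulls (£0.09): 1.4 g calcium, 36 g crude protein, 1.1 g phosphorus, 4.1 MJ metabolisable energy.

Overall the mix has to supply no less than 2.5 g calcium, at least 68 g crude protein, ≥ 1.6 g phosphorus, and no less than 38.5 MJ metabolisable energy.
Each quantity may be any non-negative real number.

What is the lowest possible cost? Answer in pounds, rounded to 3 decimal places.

£0.790

Treat it as an LP. Let x1 = kg of sorghum, x2 = kg of oat hulls.
min 0.28x1 + 0.09x2 s.t.:
  0.3x1 + 1.4x2 ≥ 2.5   (calcium)
  97x1 + 36x2 ≥ 68   (crude protein)
  2.9x1 + 1.1x2 ≥ 1.6   (phosphorus)
  13.8x1 + 4.1x2 ≥ 38.5   (metabolisable energy)
  x1, x2 ≥ 0.
Both inputs are positive at the optimum. Binding constraints: calcium and metabolisable energy.
Optimal quantities: sorghum = 2.413 kg, oat hulls = 1.269 kg.
Cost = 0.28·2.413 + 0.09·1.269 = 0.78985.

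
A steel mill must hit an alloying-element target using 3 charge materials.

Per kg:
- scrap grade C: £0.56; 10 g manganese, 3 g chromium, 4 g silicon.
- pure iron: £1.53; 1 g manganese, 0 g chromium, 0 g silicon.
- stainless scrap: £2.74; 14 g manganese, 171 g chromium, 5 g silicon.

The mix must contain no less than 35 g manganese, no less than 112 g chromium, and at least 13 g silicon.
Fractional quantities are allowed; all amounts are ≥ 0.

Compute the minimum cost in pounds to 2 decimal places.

Let x1 = kg of scrap grade C, x2 = kg of pure iron, x3 = kg of stainless scrap.
min 0.56x1 + 1.53x2 + 2.74x3 s.t.:
  10x1 + 1x2 + 14x3 ≥ 35   (manganese)
  3x1 + 171x3 ≥ 112   (chromium)
  4x1 + 5x3 ≥ 13   (silicon)
  x1, x2, x3 ≥ 0.
The cheapest feasible vertex uses only scrap grade C, stainless scrap; pure iron is not used. Binding constraints: manganese and chromium.
Optimal quantities: scrap grade C = 2.648 kg, stainless scrap = 0.6085 kg.
Objective = 0.56·2.648 + 2.74·0.6085 = 3.1502.

£3.15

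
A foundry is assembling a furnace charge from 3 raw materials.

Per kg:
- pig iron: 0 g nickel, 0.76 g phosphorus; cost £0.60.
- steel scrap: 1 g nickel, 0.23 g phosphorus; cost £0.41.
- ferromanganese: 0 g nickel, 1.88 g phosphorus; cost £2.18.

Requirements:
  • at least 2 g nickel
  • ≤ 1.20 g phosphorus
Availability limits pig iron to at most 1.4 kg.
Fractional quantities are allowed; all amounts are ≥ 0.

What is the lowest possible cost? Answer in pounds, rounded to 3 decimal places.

Set it up as a linear program. Let x1 = kg of pig iron, x2 = kg of steel scrap, x3 = kg of ferromanganese.
Minimize 0.6x1 + 0.41x2 + 2.18x3 with:
  1x2 ≥ 2   (nickel)
  0.76x1 + 0.23x2 + 1.88x3 ≤ 1.2   (phosphorus)
  x1 ≤ 1.4
  x1, x2, x3 ≥ 0.
At the optimum only steel scrap is positive (pig iron, ferromanganese = 0). The nickel requirement is met with equality.
So steel scrap = 2 kg.
Total cost: 0.41·2 = 0.82000.

£0.820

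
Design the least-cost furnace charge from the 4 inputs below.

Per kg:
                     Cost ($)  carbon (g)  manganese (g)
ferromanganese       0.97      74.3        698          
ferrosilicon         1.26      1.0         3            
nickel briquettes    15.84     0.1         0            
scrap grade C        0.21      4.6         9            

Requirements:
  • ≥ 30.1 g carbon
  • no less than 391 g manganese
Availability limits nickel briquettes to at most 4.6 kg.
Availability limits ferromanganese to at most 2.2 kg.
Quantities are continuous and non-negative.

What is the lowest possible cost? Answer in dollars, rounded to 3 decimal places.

Let x1 = kg of ferromanganese, x2 = kg of ferrosilicon, x3 = kg of nickel briquettes, x4 = kg of scrap grade C.
Minimize 0.97x1 + 1.26x2 + 15.84x3 + 0.21x4 s.t.:
  74.3x1 + 1x2 + 0.1x3 + 4.6x4 ≥ 30.1   (carbon)
  698x1 + 3x2 + 9x4 ≥ 391   (manganese)
  x3 ≤ 4.6
  x1 ≤ 2.2
  x1, x2, x3, x4 ≥ 0.
The cheapest feasible vertex uses only ferromanganese; ferrosilicon, nickel briquettes, scrap grade C are not used. Binding constraint: manganese.
So ferromanganese = 0.5602 kg.
Cost = 0.97·0.5602 = 0.54339.

$0.543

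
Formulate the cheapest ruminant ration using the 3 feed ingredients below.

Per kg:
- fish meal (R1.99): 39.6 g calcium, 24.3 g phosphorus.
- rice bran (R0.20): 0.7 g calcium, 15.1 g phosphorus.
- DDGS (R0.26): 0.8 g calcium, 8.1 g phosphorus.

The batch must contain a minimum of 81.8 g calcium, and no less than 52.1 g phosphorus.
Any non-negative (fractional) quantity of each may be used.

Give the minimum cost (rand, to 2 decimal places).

This is a linear program. Let x1 = kg of fish meal, x2 = kg of rice bran, x3 = kg of DDGS.
Minimize 1.99x1 + 0.2x2 + 0.26x3 s.t.:
  39.6x1 + 0.7x2 + 0.8x3 ≥ 81.8   (calcium)
  24.3x1 + 15.1x2 + 8.1x3 ≥ 52.1   (phosphorus)
  x1, x2, x3 ≥ 0.
At the optimum only fish meal, rice bran are positive (DDGS = 0). Binding constraints: calcium and phosphorus.
Solving gives x1 = 2.063, x2 = 0.1298.
Hence cost = 1.99·2.063 + 0.2·0.1298 = R4.1313.

R4.13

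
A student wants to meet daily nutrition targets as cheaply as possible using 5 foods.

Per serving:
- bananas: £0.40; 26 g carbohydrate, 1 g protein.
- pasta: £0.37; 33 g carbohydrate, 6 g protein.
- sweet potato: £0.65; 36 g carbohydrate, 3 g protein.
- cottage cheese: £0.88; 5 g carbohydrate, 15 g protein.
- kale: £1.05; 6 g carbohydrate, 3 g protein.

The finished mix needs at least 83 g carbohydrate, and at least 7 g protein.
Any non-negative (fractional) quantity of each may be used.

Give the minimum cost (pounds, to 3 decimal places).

£0.931

This is a linear program. Let x1 = servings of bananas, x2 = servings of pasta, x3 = servings of sweet potato, x4 = servings of cottage cheese, x5 = servings of kale.
Minimise 0.4x1 + 0.37x2 + 0.65x3 + 0.88x4 + 1.05x5 subject to:
  26x1 + 33x2 + 36x3 + 5x4 + 6x5 ≥ 83   (carbohydrate)
  1x1 + 6x2 + 3x3 + 15x4 + 3x5 ≥ 7   (protein)
  x1, x2, x3, x4, x5 ≥ 0.
The cheapest feasible vertex uses only pasta; bananas, sweet potato, cottage cheese, kale are not used. There the carbohydrate constraint is tight.
So pasta = 2.515 servings.
Objective = 0.37·2.515 = 0.93055.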